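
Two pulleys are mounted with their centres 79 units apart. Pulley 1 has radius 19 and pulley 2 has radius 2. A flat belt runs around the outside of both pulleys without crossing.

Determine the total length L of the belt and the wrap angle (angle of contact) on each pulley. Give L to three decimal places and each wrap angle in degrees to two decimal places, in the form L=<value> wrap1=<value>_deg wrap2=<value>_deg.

open belt: β = asin((r2−r1)/C) = asin(-17/79) = -12.4267°
wrap1 = π − 2β = 204.8533°
wrap2 = π + 2β = 155.1467°
tangent length = C·cosβ = 77.1492
L = r1·wrap1 + r2·wrap2 + 2·C·cosβ = 19·3.5754 + 2·2.7078 + 2·77.1492 = 227.6460

L=227.646 wrap1=204.85_deg wrap2=155.15_deg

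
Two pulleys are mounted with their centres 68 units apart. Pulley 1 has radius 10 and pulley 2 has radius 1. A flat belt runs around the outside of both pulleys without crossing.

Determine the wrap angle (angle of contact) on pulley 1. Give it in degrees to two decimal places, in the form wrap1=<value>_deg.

wrap1=195.21_deg

open belt: β = asin((r2−r1)/C) = asin(-9/68) = -7.6056°
wrap1 = π − 2β = 195.2112°
wrap2 = π + 2β = 164.7888°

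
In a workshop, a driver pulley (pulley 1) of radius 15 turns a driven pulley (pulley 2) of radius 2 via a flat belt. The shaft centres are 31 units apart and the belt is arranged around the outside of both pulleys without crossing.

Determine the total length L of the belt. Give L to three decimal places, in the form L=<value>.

open belt: β = asin((r2−r1)/C) = asin(-13/31) = -24.7939°
wrap1 = π − 2β = 229.5877°
wrap2 = π + 2β = 130.4123°
tangent length = C·cosβ = 28.1425
L = r1·wrap1 + r2·wrap2 + 2·C·cosβ = 15·4.0071 + 2·2.2761 + 2·28.1425 = 120.9432

L=120.943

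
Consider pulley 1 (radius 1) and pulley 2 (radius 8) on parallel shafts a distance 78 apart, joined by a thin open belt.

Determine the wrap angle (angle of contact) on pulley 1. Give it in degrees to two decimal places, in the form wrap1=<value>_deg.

open belt: β = asin((r2−r1)/C) = asin(7/78) = 5.1489°
wrap1 = π − 2β = 169.7023°
wrap2 = π + 2β = 190.2977°

wrap1=169.70_deg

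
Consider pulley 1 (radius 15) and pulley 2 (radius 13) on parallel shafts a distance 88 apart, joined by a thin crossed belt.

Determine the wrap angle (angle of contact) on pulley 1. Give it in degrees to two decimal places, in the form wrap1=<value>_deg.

wrap1=217.11_deg

crossed belt: β = asin((r1+r2)/C) = asin(28/88) = 18.5530°
wrap1 = wrap2 = π + 2β = 217.1060°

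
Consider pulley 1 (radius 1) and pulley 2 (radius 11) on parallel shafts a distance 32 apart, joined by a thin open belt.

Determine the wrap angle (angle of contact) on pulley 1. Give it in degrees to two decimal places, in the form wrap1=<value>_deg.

wrap1=143.58_deg

open belt: β = asin((r2−r1)/C) = asin(10/32) = 18.2100°
wrap1 = π − 2β = 143.5801°
wrap2 = π + 2β = 216.4199°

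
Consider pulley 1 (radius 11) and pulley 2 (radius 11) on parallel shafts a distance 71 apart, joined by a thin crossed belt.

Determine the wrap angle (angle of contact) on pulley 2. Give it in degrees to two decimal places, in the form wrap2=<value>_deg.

wrap2=216.10_deg

crossed belt: β = asin((r1+r2)/C) = asin(22/71) = 18.0507°
wrap1 = wrap2 = π + 2β = 216.1015°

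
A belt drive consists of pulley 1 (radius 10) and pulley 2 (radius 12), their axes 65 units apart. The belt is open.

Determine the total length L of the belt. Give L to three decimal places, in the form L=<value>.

L=199.177

open belt: β = asin((r2−r1)/C) = asin(2/65) = 1.7632°
wrap1 = π − 2β = 176.4735°
wrap2 = π + 2β = 183.5265°
tangent length = C·cosβ = 64.9692
L = r1·wrap1 + r2·wrap2 + 2·C·cosβ = 10·3.0800 + 12·3.2031 + 2·64.9692 = 199.1766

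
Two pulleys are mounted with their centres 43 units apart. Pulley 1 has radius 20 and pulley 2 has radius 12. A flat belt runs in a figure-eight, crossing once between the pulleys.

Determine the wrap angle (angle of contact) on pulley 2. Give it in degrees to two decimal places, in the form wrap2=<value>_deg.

wrap2=276.18_deg

crossed belt: β = asin((r1+r2)/C) = asin(32/43) = 48.0892°
wrap1 = wrap2 = π + 2β = 276.1785°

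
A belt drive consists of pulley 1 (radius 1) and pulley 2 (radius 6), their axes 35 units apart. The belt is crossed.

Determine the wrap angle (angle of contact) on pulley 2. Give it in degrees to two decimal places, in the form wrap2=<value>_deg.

crossed belt: β = asin((r1+r2)/C) = asin(7/35) = 11.5370°
wrap1 = wrap2 = π + 2β = 203.0739°

wrap2=203.07_deg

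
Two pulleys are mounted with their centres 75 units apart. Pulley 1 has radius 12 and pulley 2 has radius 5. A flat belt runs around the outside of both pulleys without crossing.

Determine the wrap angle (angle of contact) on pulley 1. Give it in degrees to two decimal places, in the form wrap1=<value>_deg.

wrap1=190.71_deg

open belt: β = asin((r2−r1)/C) = asin(-7/75) = -5.3554°
wrap1 = π − 2β = 190.7108°
wrap2 = π + 2β = 169.2892°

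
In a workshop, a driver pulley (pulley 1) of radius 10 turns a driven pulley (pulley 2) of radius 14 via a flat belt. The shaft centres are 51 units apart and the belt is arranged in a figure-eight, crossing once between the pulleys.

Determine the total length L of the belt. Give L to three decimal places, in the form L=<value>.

L=188.916

crossed belt: β = asin((r1+r2)/C) = asin(24/51) = 28.0725°
wrap1 = wrap2 = π + 2β = 236.1450°
tangent length = C·cosβ = 45.0000
L = (r1+r2)·wrap + 2·C·cosβ = 24·4.1215 + 2·45.0000 = 188.9162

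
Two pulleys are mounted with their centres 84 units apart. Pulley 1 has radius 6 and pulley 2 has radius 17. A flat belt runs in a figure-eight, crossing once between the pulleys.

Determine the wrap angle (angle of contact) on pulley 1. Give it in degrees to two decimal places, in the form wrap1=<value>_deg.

crossed belt: β = asin((r1+r2)/C) = asin(23/84) = 15.8911°
wrap1 = wrap2 = π + 2β = 211.7822°

wrap1=211.78_deg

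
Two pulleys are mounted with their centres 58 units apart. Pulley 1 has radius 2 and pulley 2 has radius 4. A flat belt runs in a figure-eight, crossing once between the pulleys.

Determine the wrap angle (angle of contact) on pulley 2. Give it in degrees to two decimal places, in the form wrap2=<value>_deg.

wrap2=191.88_deg

crossed belt: β = asin((r1+r2)/C) = asin(6/58) = 5.9378°
wrap1 = wrap2 = π + 2β = 191.8755°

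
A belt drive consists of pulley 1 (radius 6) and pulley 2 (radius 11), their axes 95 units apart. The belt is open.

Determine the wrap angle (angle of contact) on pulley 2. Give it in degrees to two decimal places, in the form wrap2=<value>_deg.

open belt: β = asin((r2−r1)/C) = asin(5/95) = 3.0170°
wrap1 = π − 2β = 173.9661°
wrap2 = π + 2β = 186.0339°

wrap2=186.03_deg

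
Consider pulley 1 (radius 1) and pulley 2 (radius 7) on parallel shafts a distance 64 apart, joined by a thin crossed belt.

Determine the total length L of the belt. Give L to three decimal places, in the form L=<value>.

crossed belt: β = asin((r1+r2)/C) = asin(8/64) = 7.1808°
wrap1 = wrap2 = π + 2β = 194.3615°
tangent length = C·cosβ = 63.4980
L = (r1+r2)·wrap + 2·C·cosβ = 8·3.3922 + 2·63.4980 = 154.1340

L=154.134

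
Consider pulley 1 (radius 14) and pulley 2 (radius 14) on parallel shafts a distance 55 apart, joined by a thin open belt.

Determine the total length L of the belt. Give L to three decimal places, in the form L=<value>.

open belt: β = asin((r2−r1)/C) = asin(0/55) = 0.0000°
wrap1 = π − 2β = 180.0000°
wrap2 = π + 2β = 180.0000°
tangent length = C·cosβ = 55.0000
L = r1·wrap1 + r2·wrap2 + 2·C·cosβ = 14·3.1416 + 14·3.1416 + 2·55.0000 = 197.9646

L=197.965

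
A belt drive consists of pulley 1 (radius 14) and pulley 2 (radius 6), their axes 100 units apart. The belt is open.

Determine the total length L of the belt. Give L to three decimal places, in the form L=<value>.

L=263.472

open belt: β = asin((r2−r1)/C) = asin(-8/100) = -4.5886°
wrap1 = π − 2β = 189.1771°
wrap2 = π + 2β = 170.8229°
tangent length = C·cosβ = 99.6795
L = r1·wrap1 + r2·wrap2 + 2·C·cosβ = 14·3.3018 + 6·2.9814 + 2·99.6795 = 263.4722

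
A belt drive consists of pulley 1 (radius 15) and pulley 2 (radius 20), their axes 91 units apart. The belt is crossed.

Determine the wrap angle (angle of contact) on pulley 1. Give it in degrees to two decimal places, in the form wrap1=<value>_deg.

crossed belt: β = asin((r1+r2)/C) = asin(35/91) = 22.6199°
wrap1 = wrap2 = π + 2β = 225.2397°

wrap1=225.24_deg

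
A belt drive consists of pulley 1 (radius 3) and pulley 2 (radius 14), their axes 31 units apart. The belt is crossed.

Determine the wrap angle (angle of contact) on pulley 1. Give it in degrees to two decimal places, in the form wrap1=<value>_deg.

wrap1=246.51_deg

crossed belt: β = asin((r1+r2)/C) = asin(17/31) = 33.2564°
wrap1 = wrap2 = π + 2β = 246.5129°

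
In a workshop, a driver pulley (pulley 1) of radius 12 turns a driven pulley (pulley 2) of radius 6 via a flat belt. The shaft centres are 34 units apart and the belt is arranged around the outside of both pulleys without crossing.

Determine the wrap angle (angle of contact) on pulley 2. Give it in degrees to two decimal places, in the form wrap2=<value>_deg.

wrap2=159.67_deg

open belt: β = asin((r2−r1)/C) = asin(-6/34) = -10.1642°
wrap1 = π − 2β = 200.3285°
wrap2 = π + 2β = 159.6715°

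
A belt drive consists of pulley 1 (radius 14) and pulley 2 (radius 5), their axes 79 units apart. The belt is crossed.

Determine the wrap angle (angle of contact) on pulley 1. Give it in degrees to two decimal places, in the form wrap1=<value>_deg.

crossed belt: β = asin((r1+r2)/C) = asin(19/79) = 13.9164°
wrap1 = wrap2 = π + 2β = 207.8329°

wrap1=207.83_deg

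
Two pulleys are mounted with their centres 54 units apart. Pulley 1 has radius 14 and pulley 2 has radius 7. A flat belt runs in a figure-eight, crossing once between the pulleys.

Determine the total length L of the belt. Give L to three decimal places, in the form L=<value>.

L=182.248

crossed belt: β = asin((r1+r2)/C) = asin(21/54) = 22.8854°
wrap1 = wrap2 = π + 2β = 225.7708°
tangent length = C·cosβ = 49.7494
L = (r1+r2)·wrap + 2·C·cosβ = 21·3.9404 + 2·49.7494 = 182.2480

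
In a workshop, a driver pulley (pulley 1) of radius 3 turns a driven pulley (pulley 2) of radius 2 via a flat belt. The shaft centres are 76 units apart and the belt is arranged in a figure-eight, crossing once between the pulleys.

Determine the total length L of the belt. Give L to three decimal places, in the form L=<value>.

crossed belt: β = asin((r1+r2)/C) = asin(5/76) = 3.7722°
wrap1 = wrap2 = π + 2β = 187.5444°
tangent length = C·cosβ = 75.8353
L = (r1+r2)·wrap + 2·C·cosβ = 5·3.2733 + 2·75.8353 = 168.0370

L=168.037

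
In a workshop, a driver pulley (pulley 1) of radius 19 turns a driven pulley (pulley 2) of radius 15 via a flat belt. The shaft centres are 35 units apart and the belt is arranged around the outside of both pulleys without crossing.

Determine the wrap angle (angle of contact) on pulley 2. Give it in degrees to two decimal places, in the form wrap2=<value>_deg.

open belt: β = asin((r2−r1)/C) = asin(-4/35) = -6.5624°
wrap1 = π − 2β = 193.1249°
wrap2 = π + 2β = 166.8751°

wrap2=166.88_deg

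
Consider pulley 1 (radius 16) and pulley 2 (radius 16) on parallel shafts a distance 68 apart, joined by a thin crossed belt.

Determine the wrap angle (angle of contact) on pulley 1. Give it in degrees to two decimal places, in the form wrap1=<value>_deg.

wrap1=236.14_deg

crossed belt: β = asin((r1+r2)/C) = asin(32/68) = 28.0725°
wrap1 = wrap2 = π + 2β = 236.1450°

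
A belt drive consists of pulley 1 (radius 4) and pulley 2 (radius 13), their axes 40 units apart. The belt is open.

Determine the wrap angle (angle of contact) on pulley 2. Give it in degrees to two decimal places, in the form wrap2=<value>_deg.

wrap2=206.01_deg

open belt: β = asin((r2−r1)/C) = asin(9/40) = 13.0029°
wrap1 = π − 2β = 153.9942°
wrap2 = π + 2β = 206.0058°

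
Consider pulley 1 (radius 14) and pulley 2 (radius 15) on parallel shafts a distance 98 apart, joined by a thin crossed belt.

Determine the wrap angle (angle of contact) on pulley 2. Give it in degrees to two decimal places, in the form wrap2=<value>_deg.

crossed belt: β = asin((r1+r2)/C) = asin(29/98) = 17.2126°
wrap1 = wrap2 = π + 2β = 214.4252°

wrap2=214.43_deg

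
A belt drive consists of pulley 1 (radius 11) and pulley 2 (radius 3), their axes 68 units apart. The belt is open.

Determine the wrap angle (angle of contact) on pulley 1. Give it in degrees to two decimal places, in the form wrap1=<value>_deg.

open belt: β = asin((r2−r1)/C) = asin(-8/68) = -6.7563°
wrap1 = π − 2β = 193.5127°
wrap2 = π + 2β = 166.4873°

wrap1=193.51_deg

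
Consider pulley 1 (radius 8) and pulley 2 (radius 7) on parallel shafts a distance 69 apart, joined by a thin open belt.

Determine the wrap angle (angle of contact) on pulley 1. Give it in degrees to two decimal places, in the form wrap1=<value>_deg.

wrap1=181.66_deg

open belt: β = asin((r2−r1)/C) = asin(-1/69) = -0.8304°
wrap1 = π − 2β = 181.6608°
wrap2 = π + 2β = 178.3392°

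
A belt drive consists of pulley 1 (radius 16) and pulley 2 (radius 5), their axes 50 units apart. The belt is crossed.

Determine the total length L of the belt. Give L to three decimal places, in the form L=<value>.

crossed belt: β = asin((r1+r2)/C) = asin(21/50) = 24.8346°
wrap1 = wrap2 = π + 2β = 229.6692°
tangent length = C·cosβ = 45.3762
L = (r1+r2)·wrap + 2·C·cosβ = 21·4.0085 + 2·45.3762 = 174.9306

L=174.931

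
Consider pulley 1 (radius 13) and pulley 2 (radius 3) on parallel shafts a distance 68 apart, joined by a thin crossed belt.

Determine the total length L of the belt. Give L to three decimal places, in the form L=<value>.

crossed belt: β = asin((r1+r2)/C) = asin(16/68) = 13.6090°
wrap1 = wrap2 = π + 2β = 207.2179°
tangent length = C·cosβ = 66.0908
L = (r1+r2)·wrap + 2·C·cosβ = 16·3.6166 + 2·66.0908 = 190.0479

L=190.048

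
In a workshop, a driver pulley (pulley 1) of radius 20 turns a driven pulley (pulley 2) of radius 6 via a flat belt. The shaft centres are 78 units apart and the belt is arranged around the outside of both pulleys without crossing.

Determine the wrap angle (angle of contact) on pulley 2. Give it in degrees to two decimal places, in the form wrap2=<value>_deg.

wrap2=159.32_deg

open belt: β = asin((r2−r1)/C) = asin(-14/78) = -10.3399°
wrap1 = π − 2β = 200.6798°
wrap2 = π + 2β = 159.3202°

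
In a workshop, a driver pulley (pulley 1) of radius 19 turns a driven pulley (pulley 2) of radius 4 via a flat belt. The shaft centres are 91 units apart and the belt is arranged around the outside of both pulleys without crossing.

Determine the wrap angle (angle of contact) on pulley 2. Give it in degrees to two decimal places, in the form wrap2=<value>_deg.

open belt: β = asin((r2−r1)/C) = asin(-15/91) = -9.4877°
wrap1 = π − 2β = 198.9753°
wrap2 = π + 2β = 161.0247°

wrap2=161.02_deg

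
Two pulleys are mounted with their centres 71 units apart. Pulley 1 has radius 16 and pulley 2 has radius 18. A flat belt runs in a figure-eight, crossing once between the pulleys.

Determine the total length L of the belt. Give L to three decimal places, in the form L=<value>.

crossed belt: β = asin((r1+r2)/C) = asin(34/71) = 28.6118°
wrap1 = wrap2 = π + 2β = 237.2237°
tangent length = C·cosβ = 62.3298
L = (r1+r2)·wrap + 2·C·cosβ = 34·4.1403 + 2·62.3298 = 265.4309

L=265.431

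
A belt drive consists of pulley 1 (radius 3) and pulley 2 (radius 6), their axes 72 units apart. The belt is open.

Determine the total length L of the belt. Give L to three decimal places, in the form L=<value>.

open belt: β = asin((r2−r1)/C) = asin(3/72) = 2.3880°
wrap1 = π − 2β = 175.2240°
wrap2 = π + 2β = 184.7760°
tangent length = C·cosβ = 71.9375
L = r1·wrap1 + r2·wrap2 + 2·C·cosβ = 3·3.0582 + 6·3.2250 + 2·71.9375 = 172.3994

L=172.399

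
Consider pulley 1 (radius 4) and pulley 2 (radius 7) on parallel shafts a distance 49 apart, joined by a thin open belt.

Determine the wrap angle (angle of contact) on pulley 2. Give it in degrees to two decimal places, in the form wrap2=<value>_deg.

open belt: β = asin((r2−r1)/C) = asin(3/49) = 3.5101°
wrap1 = π − 2β = 172.9798°
wrap2 = π + 2β = 187.0202°

wrap2=187.02_deg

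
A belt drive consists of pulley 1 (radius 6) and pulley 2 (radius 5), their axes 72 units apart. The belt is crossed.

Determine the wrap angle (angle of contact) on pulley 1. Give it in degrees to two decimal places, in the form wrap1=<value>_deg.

crossed belt: β = asin((r1+r2)/C) = asin(11/72) = 8.7879°
wrap1 = wrap2 = π + 2β = 197.5759°

wrap1=197.58_deg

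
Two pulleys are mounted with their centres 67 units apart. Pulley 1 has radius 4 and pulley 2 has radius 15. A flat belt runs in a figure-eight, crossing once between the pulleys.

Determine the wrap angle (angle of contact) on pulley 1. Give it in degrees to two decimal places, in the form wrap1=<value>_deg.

crossed belt: β = asin((r1+r2)/C) = asin(19/67) = 16.4741°
wrap1 = wrap2 = π + 2β = 212.9482°

wrap1=212.95_deg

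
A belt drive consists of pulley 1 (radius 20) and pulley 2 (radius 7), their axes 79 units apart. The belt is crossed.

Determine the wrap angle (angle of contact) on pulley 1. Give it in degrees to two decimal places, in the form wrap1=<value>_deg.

crossed belt: β = asin((r1+r2)/C) = asin(27/79) = 19.9849°
wrap1 = wrap2 = π + 2β = 219.9698°

wrap1=219.97_deg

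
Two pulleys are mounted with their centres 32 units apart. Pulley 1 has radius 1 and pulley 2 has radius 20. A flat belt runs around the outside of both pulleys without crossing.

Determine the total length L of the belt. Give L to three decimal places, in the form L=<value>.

open belt: β = asin((r2−r1)/C) = asin(19/32) = 36.4236°
wrap1 = π − 2β = 107.1529°
wrap2 = π + 2β = 252.8471°
tangent length = C·cosβ = 25.7488
L = r1·wrap1 + r2·wrap2 + 2·C·cosβ = 1·1.8702 + 20·4.4130 + 2·25.7488 = 141.6280

L=141.628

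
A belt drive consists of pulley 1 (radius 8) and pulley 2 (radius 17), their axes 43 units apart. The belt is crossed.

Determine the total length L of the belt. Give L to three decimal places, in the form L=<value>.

L=179.533

crossed belt: β = asin((r1+r2)/C) = asin(25/43) = 35.5487°
wrap1 = wrap2 = π + 2β = 251.0975°
tangent length = C·cosβ = 34.9857
L = (r1+r2)·wrap + 2·C·cosβ = 25·4.3825 + 2·34.9857 = 179.5334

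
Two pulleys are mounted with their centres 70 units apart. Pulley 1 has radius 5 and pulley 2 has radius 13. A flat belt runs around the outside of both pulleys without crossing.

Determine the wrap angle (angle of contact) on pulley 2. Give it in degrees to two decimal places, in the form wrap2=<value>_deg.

wrap2=193.12_deg

open belt: β = asin((r2−r1)/C) = asin(8/70) = 6.5624°
wrap1 = π − 2β = 166.8751°
wrap2 = π + 2β = 193.1249°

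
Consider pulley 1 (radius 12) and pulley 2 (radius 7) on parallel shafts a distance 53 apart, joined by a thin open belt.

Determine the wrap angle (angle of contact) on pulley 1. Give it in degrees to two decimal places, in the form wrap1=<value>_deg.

open belt: β = asin((r2−r1)/C) = asin(-5/53) = -5.4133°
wrap1 = π − 2β = 190.8266°
wrap2 = π + 2β = 169.1734°

wrap1=190.83_deg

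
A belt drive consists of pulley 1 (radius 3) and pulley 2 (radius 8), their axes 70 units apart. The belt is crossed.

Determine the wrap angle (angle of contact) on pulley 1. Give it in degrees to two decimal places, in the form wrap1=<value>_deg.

crossed belt: β = asin((r1+r2)/C) = asin(11/70) = 9.0411°
wrap1 = wrap2 = π + 2β = 198.0822°

wrap1=198.08_deg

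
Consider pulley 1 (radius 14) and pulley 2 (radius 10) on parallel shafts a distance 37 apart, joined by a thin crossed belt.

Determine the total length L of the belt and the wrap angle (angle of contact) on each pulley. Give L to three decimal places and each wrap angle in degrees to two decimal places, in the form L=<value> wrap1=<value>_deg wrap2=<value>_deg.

crossed belt: β = asin((r1+r2)/C) = asin(24/37) = 40.4398°
wrap1 = wrap2 = π + 2β = 260.8796°
tangent length = C·cosβ = 28.1603
L = (r1+r2)·wrap + 2·C·cosβ = 24·4.5532 + 2·28.1603 = 165.5975

L=165.597 wrap1=260.88_deg wrap2=260.88_deg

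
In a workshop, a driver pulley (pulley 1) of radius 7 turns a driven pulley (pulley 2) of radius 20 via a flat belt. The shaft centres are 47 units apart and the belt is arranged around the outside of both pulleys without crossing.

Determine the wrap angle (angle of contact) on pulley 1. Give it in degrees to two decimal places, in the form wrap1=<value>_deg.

open belt: β = asin((r2−r1)/C) = asin(13/47) = 16.0571°
wrap1 = π − 2β = 147.8857°
wrap2 = π + 2β = 212.1143°

wrap1=147.89_deg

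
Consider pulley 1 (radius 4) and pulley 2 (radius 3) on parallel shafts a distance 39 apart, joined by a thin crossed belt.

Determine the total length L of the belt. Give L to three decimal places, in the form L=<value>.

L=101.251

crossed belt: β = asin((r1+r2)/C) = asin(7/39) = 10.3399°
wrap1 = wrap2 = π + 2β = 200.6798°
tangent length = C·cosβ = 38.3667
L = (r1+r2)·wrap + 2·C·cosβ = 7·3.5025 + 2·38.3667 = 101.2510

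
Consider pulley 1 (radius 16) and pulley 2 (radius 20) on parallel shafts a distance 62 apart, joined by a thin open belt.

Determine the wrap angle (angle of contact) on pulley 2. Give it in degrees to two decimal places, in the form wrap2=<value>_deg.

open belt: β = asin((r2−r1)/C) = asin(4/62) = 3.6991°
wrap1 = π − 2β = 172.6019°
wrap2 = π + 2β = 187.3981°

wrap2=187.40_deg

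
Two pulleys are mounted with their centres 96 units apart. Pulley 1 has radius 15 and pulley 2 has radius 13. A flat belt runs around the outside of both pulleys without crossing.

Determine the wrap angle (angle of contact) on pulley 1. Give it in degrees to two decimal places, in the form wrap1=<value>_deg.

wrap1=182.39_deg

open belt: β = asin((r2−r1)/C) = asin(-2/96) = -1.1937°
wrap1 = π − 2β = 182.3875°
wrap2 = π + 2β = 177.6125°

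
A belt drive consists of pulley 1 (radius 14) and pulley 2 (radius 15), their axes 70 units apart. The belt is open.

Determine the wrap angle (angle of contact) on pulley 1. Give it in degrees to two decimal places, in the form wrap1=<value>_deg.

wrap1=178.36_deg

open belt: β = asin((r2−r1)/C) = asin(1/70) = 0.8185°
wrap1 = π − 2β = 178.3629°
wrap2 = π + 2β = 181.6371°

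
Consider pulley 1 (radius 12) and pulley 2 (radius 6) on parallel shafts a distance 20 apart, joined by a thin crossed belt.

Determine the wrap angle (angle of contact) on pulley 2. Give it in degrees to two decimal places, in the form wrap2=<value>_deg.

crossed belt: β = asin((r1+r2)/C) = asin(18/20) = 64.1581°
wrap1 = wrap2 = π + 2β = 308.3161°

wrap2=308.32_deg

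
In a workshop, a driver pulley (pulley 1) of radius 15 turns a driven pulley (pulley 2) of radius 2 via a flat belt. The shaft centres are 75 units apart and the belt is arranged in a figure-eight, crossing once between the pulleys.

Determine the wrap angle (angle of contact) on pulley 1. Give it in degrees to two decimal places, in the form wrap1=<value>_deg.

wrap1=206.20_deg

crossed belt: β = asin((r1+r2)/C) = asin(17/75) = 13.1009°
wrap1 = wrap2 = π + 2β = 206.2018°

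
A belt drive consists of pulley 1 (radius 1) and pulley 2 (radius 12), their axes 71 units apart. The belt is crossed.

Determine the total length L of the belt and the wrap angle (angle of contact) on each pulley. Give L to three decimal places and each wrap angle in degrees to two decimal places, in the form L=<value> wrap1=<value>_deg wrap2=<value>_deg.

L=185.228 wrap1=201.10_deg wrap2=201.10_deg

crossed belt: β = asin((r1+r2)/C) = asin(13/71) = 10.5503°
wrap1 = wrap2 = π + 2β = 201.1006°
tangent length = C·cosβ = 69.7997
L = (r1+r2)·wrap + 2·C·cosβ = 13·3.5099 + 2·69.7997 = 185.2277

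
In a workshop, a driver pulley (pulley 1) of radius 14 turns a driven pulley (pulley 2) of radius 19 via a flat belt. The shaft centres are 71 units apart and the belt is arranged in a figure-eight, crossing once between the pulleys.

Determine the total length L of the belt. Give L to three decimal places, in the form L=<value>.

L=261.307

crossed belt: β = asin((r1+r2)/C) = asin(33/71) = 27.6966°
wrap1 = wrap2 = π + 2β = 235.3931°
tangent length = C·cosβ = 62.8649
L = (r1+r2)·wrap + 2·C·cosβ = 33·4.1084 + 2·62.8649 = 261.3066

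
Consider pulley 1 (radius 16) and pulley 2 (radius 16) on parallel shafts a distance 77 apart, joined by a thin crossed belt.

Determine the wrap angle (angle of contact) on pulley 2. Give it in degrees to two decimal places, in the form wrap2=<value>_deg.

wrap2=229.11_deg

crossed belt: β = asin((r1+r2)/C) = asin(32/77) = 24.5561°
wrap1 = wrap2 = π + 2β = 229.1123°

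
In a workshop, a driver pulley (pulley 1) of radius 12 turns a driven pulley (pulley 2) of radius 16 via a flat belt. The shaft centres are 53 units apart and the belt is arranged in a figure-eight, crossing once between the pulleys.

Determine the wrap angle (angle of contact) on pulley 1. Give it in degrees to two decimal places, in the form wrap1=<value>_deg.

wrap1=243.78_deg

crossed belt: β = asin((r1+r2)/C) = asin(28/53) = 31.8908°
wrap1 = wrap2 = π + 2β = 243.7816°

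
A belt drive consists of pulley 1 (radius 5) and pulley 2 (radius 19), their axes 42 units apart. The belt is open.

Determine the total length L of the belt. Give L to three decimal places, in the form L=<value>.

open belt: β = asin((r2−r1)/C) = asin(14/42) = 19.4712°
wrap1 = π − 2β = 141.0576°
wrap2 = π + 2β = 218.9424°
tangent length = C·cosβ = 39.5980
L = r1·wrap1 + r2·wrap2 + 2·C·cosβ = 5·2.4619 + 19·3.8213 + 2·39.5980 = 164.1096

L=164.110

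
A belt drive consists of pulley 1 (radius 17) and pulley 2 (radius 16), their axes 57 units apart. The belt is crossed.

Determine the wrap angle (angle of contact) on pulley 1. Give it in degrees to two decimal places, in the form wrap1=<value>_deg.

wrap1=250.75_deg

crossed belt: β = asin((r1+r2)/C) = asin(33/57) = 35.3765°
wrap1 = wrap2 = π + 2β = 250.7531°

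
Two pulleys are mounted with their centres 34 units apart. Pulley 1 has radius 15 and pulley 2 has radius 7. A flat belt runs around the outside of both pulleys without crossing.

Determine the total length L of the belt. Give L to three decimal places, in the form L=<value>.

open belt: β = asin((r2−r1)/C) = asin(-8/34) = -13.6090°
wrap1 = π − 2β = 207.2179°
wrap2 = π + 2β = 152.7821°
tangent length = C·cosβ = 33.0454
L = r1·wrap1 + r2·wrap2 + 2·C·cosβ = 15·3.6166 + 7·2.6666 + 2·33.0454 = 139.0062

L=139.006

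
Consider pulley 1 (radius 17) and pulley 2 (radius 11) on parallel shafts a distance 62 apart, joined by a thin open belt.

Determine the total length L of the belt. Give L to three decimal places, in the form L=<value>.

open belt: β = asin((r2−r1)/C) = asin(-6/62) = -5.5534°
wrap1 = π − 2β = 191.1069°
wrap2 = π + 2β = 168.8931°
tangent length = C·cosβ = 61.7090
L = r1·wrap1 + r2·wrap2 + 2·C·cosβ = 17·3.3354 + 11·2.9477 + 2·61.7090 = 212.5457

L=212.546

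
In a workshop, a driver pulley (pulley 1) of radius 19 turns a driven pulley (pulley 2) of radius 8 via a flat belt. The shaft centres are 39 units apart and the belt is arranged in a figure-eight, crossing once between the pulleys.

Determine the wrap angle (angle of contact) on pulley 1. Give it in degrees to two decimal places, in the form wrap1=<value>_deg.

wrap1=267.63_deg

crossed belt: β = asin((r1+r2)/C) = asin(27/39) = 43.8131°
wrap1 = wrap2 = π + 2β = 267.6261°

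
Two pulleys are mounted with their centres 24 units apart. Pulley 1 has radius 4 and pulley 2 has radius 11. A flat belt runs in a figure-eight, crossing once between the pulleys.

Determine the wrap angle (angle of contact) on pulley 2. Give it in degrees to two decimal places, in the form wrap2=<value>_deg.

wrap2=257.36_deg

crossed belt: β = asin((r1+r2)/C) = asin(15/24) = 38.6822°
wrap1 = wrap2 = π + 2β = 257.3644°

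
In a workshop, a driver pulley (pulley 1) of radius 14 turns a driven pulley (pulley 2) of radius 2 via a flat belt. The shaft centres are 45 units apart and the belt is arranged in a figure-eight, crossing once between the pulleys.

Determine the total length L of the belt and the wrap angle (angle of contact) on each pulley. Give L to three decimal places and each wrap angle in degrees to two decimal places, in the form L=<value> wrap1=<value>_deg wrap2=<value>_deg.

crossed belt: β = asin((r1+r2)/C) = asin(16/45) = 20.8275°
wrap1 = wrap2 = π + 2β = 221.6550°
tangent length = C·cosβ = 42.0595
L = (r1+r2)·wrap + 2·C·cosβ = 16·3.8686 + 2·42.0595 = 146.0167

L=146.017 wrap1=221.65_deg wrap2=221.65_deg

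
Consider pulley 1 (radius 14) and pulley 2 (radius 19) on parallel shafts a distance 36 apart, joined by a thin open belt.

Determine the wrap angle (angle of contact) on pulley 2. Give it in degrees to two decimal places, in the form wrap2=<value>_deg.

wrap2=195.97_deg

open belt: β = asin((r2−r1)/C) = asin(5/36) = 7.9836°
wrap1 = π − 2β = 164.0329°
wrap2 = π + 2β = 195.9671°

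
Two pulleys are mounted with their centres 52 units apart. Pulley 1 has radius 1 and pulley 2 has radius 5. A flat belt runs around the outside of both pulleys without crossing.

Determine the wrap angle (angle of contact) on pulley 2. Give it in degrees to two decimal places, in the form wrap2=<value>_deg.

open belt: β = asin((r2−r1)/C) = asin(4/52) = 4.4117°
wrap1 = π − 2β = 171.1765°
wrap2 = π + 2β = 188.8235°

wrap2=188.82_deg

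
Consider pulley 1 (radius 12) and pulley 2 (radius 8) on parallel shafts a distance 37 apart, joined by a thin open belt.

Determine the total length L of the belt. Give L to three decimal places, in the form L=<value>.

L=137.265

open belt: β = asin((r2−r1)/C) = asin(-4/37) = -6.2063°
wrap1 = π − 2β = 192.4125°
wrap2 = π + 2β = 167.5875°
tangent length = C·cosβ = 36.7831
L = r1·wrap1 + r2·wrap2 + 2·C·cosβ = 12·3.3582 + 8·2.9250 + 2·36.7831 = 137.2647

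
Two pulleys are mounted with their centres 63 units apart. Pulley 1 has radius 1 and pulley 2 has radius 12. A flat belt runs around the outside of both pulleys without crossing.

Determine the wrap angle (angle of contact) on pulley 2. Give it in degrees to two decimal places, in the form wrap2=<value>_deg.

wrap2=200.11_deg

open belt: β = asin((r2−r1)/C) = asin(11/63) = 10.0556°
wrap1 = π − 2β = 159.8889°
wrap2 = π + 2β = 200.1111°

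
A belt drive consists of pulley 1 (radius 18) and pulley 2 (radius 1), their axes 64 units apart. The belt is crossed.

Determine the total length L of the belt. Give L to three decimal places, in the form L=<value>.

crossed belt: β = asin((r1+r2)/C) = asin(19/64) = 17.2700°
wrap1 = wrap2 = π + 2β = 214.5400°
tangent length = C·cosβ = 61.1146
L = (r1+r2)·wrap + 2·C·cosβ = 19·3.7444 + 2·61.1146 = 193.3735

L=193.373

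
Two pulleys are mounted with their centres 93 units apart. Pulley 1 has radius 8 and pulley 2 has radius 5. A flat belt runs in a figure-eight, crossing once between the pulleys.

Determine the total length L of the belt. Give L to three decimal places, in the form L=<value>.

L=228.661

crossed belt: β = asin((r1+r2)/C) = asin(13/93) = 8.0354°
wrap1 = wrap2 = π + 2β = 196.0708°
tangent length = C·cosβ = 92.0869
L = (r1+r2)·wrap + 2·C·cosβ = 13·3.4221 + 2·92.0869 = 228.6609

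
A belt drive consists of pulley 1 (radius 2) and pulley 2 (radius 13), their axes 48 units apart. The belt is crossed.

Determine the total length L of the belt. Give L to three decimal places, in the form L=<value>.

crossed belt: β = asin((r1+r2)/C) = asin(15/48) = 18.2100°
wrap1 = wrap2 = π + 2β = 216.4199°
tangent length = C·cosβ = 45.5961
L = (r1+r2)·wrap + 2·C·cosβ = 15·3.7772 + 2·45.5961 = 147.8507

L=147.851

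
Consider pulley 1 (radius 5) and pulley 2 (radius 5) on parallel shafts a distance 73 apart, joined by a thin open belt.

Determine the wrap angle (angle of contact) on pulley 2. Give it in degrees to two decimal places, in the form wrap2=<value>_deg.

wrap2=180.00_deg

open belt: β = asin((r2−r1)/C) = asin(0/73) = 0.0000°
wrap1 = π − 2β = 180.0000°
wrap2 = π + 2β = 180.0000°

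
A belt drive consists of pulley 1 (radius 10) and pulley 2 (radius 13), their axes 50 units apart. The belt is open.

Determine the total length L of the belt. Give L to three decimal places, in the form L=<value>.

L=172.437

open belt: β = asin((r2−r1)/C) = asin(3/50) = 3.4398°
wrap1 = π − 2β = 173.1204°
wrap2 = π + 2β = 186.8796°
tangent length = C·cosβ = 49.9099
L = r1·wrap1 + r2·wrap2 + 2·C·cosβ = 10·3.0215 + 13·3.2617 + 2·49.9099 = 172.4367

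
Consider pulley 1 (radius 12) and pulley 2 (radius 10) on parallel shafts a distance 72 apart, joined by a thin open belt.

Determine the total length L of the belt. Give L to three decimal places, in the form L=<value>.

open belt: β = asin((r2−r1)/C) = asin(-2/72) = -1.5918°
wrap1 = π − 2β = 183.1835°
wrap2 = π + 2β = 176.8165°
tangent length = C·cosβ = 71.9722
L = r1·wrap1 + r2·wrap2 + 2·C·cosβ = 12·3.1972 + 10·3.0860 + 2·71.9722 = 213.1706

L=213.171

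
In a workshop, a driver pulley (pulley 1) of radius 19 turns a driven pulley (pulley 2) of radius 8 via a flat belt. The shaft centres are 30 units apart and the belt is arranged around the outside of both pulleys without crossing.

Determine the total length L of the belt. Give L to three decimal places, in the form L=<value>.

open belt: β = asin((r2−r1)/C) = asin(-11/30) = -21.5102°
wrap1 = π − 2β = 223.0204°
wrap2 = π + 2β = 136.9796°
tangent length = C·cosβ = 27.9106
L = r1·wrap1 + r2·wrap2 + 2·C·cosβ = 19·3.8924 + 8·2.3907 + 2·27.9106 = 148.9035

L=148.903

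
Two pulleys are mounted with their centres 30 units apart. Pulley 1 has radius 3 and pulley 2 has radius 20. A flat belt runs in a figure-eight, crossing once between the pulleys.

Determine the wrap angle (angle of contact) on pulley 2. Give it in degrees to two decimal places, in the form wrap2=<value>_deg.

crossed belt: β = asin((r1+r2)/C) = asin(23/30) = 50.0555°
wrap1 = wrap2 = π + 2β = 280.1110°

wrap2=280.11_deg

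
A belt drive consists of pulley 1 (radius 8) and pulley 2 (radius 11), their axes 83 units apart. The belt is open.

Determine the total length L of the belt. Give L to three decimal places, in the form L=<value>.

L=225.799

open belt: β = asin((r2−r1)/C) = asin(3/83) = 2.0714°
wrap1 = π − 2β = 175.8572°
wrap2 = π + 2β = 184.1428°
tangent length = C·cosβ = 82.9458
L = r1·wrap1 + r2·wrap2 + 2·C·cosβ = 8·3.0693 + 11·3.2139 + 2·82.9458 = 225.7987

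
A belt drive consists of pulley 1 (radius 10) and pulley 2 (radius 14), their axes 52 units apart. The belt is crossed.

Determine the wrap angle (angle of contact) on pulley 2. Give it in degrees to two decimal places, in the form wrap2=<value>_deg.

wrap2=234.97_deg

crossed belt: β = asin((r1+r2)/C) = asin(24/52) = 27.4864°
wrap1 = wrap2 = π + 2β = 234.9729°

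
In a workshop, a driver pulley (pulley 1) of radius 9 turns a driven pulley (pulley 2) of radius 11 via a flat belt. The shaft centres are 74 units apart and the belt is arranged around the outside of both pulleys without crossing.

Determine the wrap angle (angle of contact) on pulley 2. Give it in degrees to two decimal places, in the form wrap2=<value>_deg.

wrap2=183.10_deg

open belt: β = asin((r2−r1)/C) = asin(2/74) = 1.5487°
wrap1 = π − 2β = 176.9026°
wrap2 = π + 2β = 183.0974°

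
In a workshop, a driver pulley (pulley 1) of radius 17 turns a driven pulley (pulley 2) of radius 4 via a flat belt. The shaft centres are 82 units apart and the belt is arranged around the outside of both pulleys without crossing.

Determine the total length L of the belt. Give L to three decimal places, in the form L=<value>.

L=232.039

open belt: β = asin((r2−r1)/C) = asin(-13/82) = -9.1220°
wrap1 = π − 2β = 198.2439°
wrap2 = π + 2β = 161.7561°
tangent length = C·cosβ = 80.9630
L = r1·wrap1 + r2·wrap2 + 2·C·cosβ = 17·3.4600 + 4·2.8232 + 2·80.9630 = 232.0388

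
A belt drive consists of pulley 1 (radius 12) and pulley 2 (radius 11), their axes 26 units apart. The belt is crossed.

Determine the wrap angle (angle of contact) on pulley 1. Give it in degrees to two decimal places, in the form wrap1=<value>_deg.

crossed belt: β = asin((r1+r2)/C) = asin(23/26) = 62.2042°
wrap1 = wrap2 = π + 2β = 304.4085°

wrap1=304.41_deg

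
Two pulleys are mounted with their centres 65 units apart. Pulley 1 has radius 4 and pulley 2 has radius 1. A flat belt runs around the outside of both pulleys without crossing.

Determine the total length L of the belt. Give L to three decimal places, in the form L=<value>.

L=145.846

open belt: β = asin((r2−r1)/C) = asin(-3/65) = -2.6454°
wrap1 = π − 2β = 185.2907°
wrap2 = π + 2β = 174.7093°
tangent length = C·cosβ = 64.9307
L = r1·wrap1 + r2·wrap2 + 2·C·cosβ = 4·3.2339 + 1·3.0493 + 2·64.9307 = 145.8464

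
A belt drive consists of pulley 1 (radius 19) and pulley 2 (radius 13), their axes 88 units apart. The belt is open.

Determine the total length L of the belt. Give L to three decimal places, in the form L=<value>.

open belt: β = asin((r2−r1)/C) = asin(-6/88) = -3.9096°
wrap1 = π − 2β = 187.8191°
wrap2 = π + 2β = 172.1809°
tangent length = C·cosβ = 87.7952
L = r1·wrap1 + r2·wrap2 + 2·C·cosβ = 19·3.2781 + 13·3.0051 + 2·87.7952 = 276.9402

L=276.940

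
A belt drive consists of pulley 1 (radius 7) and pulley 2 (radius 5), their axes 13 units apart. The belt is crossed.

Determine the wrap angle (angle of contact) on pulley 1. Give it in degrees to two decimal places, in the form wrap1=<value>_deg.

wrap1=314.76_deg

crossed belt: β = asin((r1+r2)/C) = asin(12/13) = 67.3801°
wrap1 = wrap2 = π + 2β = 314.7603°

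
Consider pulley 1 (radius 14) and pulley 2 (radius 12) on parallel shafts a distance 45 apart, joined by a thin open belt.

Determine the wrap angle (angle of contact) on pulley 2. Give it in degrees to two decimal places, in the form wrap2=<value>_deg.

open belt: β = asin((r2−r1)/C) = asin(-2/45) = -2.5473°
wrap1 = π − 2β = 185.0946°
wrap2 = π + 2β = 174.9054°

wrap2=174.91_deg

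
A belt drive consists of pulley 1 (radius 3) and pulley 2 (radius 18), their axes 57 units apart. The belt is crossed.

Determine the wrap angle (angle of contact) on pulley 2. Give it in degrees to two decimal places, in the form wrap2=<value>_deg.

crossed belt: β = asin((r1+r2)/C) = asin(21/57) = 21.6183°
wrap1 = wrap2 = π + 2β = 223.2365°

wrap2=223.24_deg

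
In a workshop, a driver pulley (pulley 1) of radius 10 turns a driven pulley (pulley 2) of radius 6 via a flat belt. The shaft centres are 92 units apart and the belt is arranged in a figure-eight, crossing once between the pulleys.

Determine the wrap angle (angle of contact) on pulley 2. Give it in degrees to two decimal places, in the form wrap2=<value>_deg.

crossed belt: β = asin((r1+r2)/C) = asin(16/92) = 10.0154°
wrap1 = wrap2 = π + 2β = 200.0308°

wrap2=200.03_deg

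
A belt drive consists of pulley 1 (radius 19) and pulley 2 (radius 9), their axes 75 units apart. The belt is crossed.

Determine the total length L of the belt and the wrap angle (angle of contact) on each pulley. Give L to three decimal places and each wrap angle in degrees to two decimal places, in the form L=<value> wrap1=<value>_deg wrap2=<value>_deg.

crossed belt: β = asin((r1+r2)/C) = asin(28/75) = 21.9213°
wrap1 = wrap2 = π + 2β = 223.8427°
tangent length = C·cosβ = 69.5773
L = (r1+r2)·wrap + 2·C·cosβ = 28·3.9068 + 2·69.5773 = 248.5448

L=248.545 wrap1=223.84_deg wrap2=223.84_deg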